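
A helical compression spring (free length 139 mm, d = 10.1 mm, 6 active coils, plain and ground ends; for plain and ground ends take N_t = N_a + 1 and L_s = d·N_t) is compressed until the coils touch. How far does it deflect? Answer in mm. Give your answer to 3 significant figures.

68.3 mm

N_t = 7; L_s = 10.1·7 = 70.7 mm
δ_solid = L₀ − L_s = 139 − 70.7 = 68.3 mm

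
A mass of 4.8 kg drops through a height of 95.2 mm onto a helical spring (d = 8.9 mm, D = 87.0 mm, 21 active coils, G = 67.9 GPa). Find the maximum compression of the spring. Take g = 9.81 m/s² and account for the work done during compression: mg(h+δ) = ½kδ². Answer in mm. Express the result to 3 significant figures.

k = Gd⁴/(8D³N_a) = (67.9×10³)(8.9⁴)/(8·87.0³·21) = 3.8509 N/mm
W = mg = 4.8 × 9.81 = 47.088 N
½kδ² − Wδ − Wh = 0 → δ = (W + √(W² + 2kWh))/k
δ = (47.088 + √(2217.3 + 34525.5))/3.8509 = (47.088 + 191.68)/3.8509 = 62.004 mm

62.0 mm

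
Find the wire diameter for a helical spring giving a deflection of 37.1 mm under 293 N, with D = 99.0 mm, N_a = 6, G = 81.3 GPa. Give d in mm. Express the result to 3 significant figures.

8.20 mm

Required rate k = F/δ = 293/37.1 = 7.8976 N/mm
d = (8D³N_a·k / G)^(1/4) = (8·99.0³·6·7.8976 / (81.3×10³))^0.25
  = (4524.3)^0.25 = 8.2014 mm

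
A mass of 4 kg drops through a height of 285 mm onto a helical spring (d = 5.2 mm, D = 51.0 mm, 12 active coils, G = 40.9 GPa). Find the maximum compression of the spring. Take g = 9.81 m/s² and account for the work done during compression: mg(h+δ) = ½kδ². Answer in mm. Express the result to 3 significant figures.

k = Gd⁴/(8D³N_a) = (40.9×10³)(5.2⁴)/(8·51.0³·12) = 2.3483 N/mm
W = mg = 4 × 9.81 = 39.24 N
½kδ² − Wδ − Wh = 0 → δ = (W + √(W² + 2kWh))/k
δ = (39.24 + √(1539.8 + 52524.1))/2.3483 = (39.24 + 232.52)/2.3483 = 115.72 mm

116 mm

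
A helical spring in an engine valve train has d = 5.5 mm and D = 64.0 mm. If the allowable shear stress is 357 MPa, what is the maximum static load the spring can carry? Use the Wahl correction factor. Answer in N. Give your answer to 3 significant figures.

C = D/d = 64.0/5.5 = 11.6364
K_W = (4C−1)/(4C−4) + 0.615/C = 45.545/42.545 + 0.0529 = 1.1234
τ_max = K·8FD/(πd³) → F_max = τ_allow·πd³/(8DK)
F_max = 357·π·5.5³/(8·64.0·1.1234) = 1.866e+05/575.16 = 324.43 N

324 N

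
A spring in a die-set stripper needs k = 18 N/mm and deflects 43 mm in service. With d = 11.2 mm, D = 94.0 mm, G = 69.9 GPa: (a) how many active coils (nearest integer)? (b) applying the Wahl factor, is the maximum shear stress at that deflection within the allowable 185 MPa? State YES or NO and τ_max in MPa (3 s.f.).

N_a = Gd⁴/(8D³k) = (69.9×10³)(11.2⁴)/(8·94.0³·18) = 9.196 → N_a = 9
Actual rate k = Gd⁴/(8D³·9) = 18.392 N/mm
Working load F = kδ = 18.392·43 = 790.86 N
C = 94.0/11.2 = 8.3929; K_W = (4C−1)/(4C−4)+0.615/C = 1.1747
τ_max = K_W·8FD/(πd³) = 1.1747·134.75 = 158.29 MPa
τ_max ≤ 185 MPa → acceptable

(a) 9 coils; (b) YES, τ_max = 158 MPa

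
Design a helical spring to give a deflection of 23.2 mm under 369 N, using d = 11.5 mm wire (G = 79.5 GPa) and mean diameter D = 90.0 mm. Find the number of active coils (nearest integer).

Required rate k = F/δ = 369/23.2 = 15.905 N/mm
N_a = Gd⁴/(8D³k) = (79.5×10³ × 11.5⁴)/(8 × 90.0³ × 15.905)
    = 1.39046e+09 / 9.2759e+07 = 14.99 → 15 coils

15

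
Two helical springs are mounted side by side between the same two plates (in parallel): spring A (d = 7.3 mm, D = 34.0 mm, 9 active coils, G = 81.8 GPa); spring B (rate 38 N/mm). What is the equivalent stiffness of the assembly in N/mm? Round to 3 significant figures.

120 N/mm

k_A = Gd⁴/(8D³N_a) = (81.8×10³)(7.3⁴)/(8·34.0³·9) = 82.087 N/mm
Parallel: k_eq = 82.087 + 38 = 120.09 N/mm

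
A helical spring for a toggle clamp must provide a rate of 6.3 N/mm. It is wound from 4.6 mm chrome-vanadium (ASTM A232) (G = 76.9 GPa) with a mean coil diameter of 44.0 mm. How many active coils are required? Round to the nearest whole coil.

N_a = Gd⁴/(8D³k) = (76.9×10³ × 4.6⁴)/(8 × 44.0³ × 6.3)
    = 3.44316e+07 / 4.29327e+06 = 8.02 → 8 coils

8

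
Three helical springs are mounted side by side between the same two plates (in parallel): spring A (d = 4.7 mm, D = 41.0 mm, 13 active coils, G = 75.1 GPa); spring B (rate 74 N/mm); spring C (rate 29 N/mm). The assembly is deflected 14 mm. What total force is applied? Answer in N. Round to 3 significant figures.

1510 N

k_A = Gd⁴/(8D³N_a) = (75.1×10³)(4.7⁴)/(8·41.0³·13) = 5.1127 N/mm
Parallel: k_eq = 5.1127 + 74 + 29 = 108.11 N/mm
F = k_eq·δ = 108.11·14 = 1513.6 N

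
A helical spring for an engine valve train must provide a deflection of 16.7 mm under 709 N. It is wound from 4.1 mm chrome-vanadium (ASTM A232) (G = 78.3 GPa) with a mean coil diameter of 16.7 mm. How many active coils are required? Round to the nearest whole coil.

14

Required rate k = F/δ = 709/16.7 = 42.455 N/mm
N_a = Gd⁴/(8D³k) = (78.3×10³ × 4.1⁴)/(8 × 16.7³ × 42.455)
    = 2.21257e+07 / 1.58186e+06 = 13.99 → 14 coils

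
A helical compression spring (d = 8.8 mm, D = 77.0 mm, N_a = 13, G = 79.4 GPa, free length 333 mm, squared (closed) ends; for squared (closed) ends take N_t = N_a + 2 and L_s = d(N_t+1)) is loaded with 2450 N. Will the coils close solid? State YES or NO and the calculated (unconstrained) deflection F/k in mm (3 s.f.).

YES, δ = 244 mm

k = Gd⁴/(8D³N_a) = (79.4×10³)(8.8⁴)/(8·77.0³·13) = 10.029 N/mm
N_t = 15; L_s = 8.8·16 = 140.8 mm; δ_solid = L₀ − L_s = 333 − 140.8 = 192.2 mm
δ = F/k = 2450/10.029 = 244.3 mm
δ ≥ δ_solid → spring goes solid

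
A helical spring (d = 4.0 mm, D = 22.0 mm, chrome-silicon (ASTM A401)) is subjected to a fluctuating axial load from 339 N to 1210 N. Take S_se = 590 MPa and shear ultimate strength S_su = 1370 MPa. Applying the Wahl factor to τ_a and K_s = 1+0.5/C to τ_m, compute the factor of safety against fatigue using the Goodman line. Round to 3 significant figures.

0.732

C = D/d = 22.0/4.0 = 5.5000; K_W = (4C−1)/(4C−4)+0.615/C = 1.2785; K_s = 1+0.5/C = 1.0909
F_a = (F_max−F_min)/2 = 435.5 N; F_m = (F_max+F_min)/2 = 774.5 N
τ_a = K_W·8F_aD/(πd³) = 1.2785 × 381.22 = 487.38 MPa
τ_m = K_s·8F_mD/(πd³) = 1.0909 × 677.96 = 739.59 MPa
Goodman: 1/n_f = τ_a/S_se + τ_m/S_su = 487.38/590 + 739.59/1370 = 0.82607 + 0.53985 = 1.3659
n_f = 1/1.3659 = 0.7321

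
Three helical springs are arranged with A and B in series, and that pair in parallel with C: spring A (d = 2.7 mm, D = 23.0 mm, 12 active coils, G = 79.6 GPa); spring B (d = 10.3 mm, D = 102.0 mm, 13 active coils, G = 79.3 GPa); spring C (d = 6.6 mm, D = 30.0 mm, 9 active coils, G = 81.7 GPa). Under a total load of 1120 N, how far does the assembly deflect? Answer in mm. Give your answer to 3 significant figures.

k_A = Gd⁴/(8D³N_a) = (79.6×10³)(2.7⁴)/(8·23.0³·12) = 3.6217 N/mm
k_B = Gd⁴/(8D³N_a) = (79.3×10³)(10.3⁴)/(8·102.0³·13) = 8.087 N/mm
k_C = Gd⁴/(8D³N_a) = (81.7×10³)(6.6⁴)/(8·30.0³·9) = 79.745 N/mm
Springs A,B series: k_AB = 1/(1/3.6217+1/8.087) = 2.5015 N/mm; parallel with C: k_eq = 2.5015+79.745 = 82.246 N/mm
δ = F/k_eq = 1120/82.246 = 13.618 mm

13.6 mm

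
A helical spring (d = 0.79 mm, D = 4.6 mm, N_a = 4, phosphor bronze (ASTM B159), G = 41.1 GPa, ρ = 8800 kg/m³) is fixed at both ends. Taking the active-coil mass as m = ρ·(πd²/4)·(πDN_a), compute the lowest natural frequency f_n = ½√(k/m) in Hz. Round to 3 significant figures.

k = Gd⁴/(8D³N_a) = (41.1×10³)(0.79⁴)/(8·4.6³·4) = 5.1396 N/mm = 5139.6 N/m
Wire length L = πDN_a = π·4.6·4 = 57.805 mm
m = ρ·(πd²/4)·L = 8800 × 0.49017×10⁻⁶ m² × 0.057805 m = 0.00024934 kg
f_n = ½√(k/m) = 0.5·√(5139.6/0.00024934) = 0.5·√(2.0613e+07) = 2270.1 Hz

2270 Hz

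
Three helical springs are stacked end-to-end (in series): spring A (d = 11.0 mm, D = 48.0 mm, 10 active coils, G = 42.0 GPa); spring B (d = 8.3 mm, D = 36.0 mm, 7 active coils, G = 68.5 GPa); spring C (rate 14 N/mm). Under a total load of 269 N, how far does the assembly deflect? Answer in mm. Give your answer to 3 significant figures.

25.2 mm

k_A = Gd⁴/(8D³N_a) = (42.0×10³)(11.0⁴)/(8·48.0³·10) = 69.503 N/mm
k_B = Gd⁴/(8D³N_a) = (68.5×10³)(8.3⁴)/(8·36.0³·7) = 124.42 N/mm
Series: 1/k_eq = 1/69.503 + 1/124.42 + 1/14 = 0.093853; k_eq = 10.655 N/mm
δ = F/k_eq = 269/10.655 = 25.247 mm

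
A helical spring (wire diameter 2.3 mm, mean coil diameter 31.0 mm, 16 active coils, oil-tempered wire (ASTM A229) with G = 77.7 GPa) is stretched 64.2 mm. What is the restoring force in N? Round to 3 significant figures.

36.6 N

k = Gd⁴/(8D³N_a) = (77.7×10³)(2.3⁴)/(8·31.0³·16) = 0.57021 N/mm
F = k·δ = 0.57021 × 64.2 = 36.608 N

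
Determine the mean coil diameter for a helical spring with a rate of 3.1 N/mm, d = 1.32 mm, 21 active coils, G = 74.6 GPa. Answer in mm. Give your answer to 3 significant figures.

D = (Gd⁴/(8N_a·k))^(1/3) = (74.6×10³·1.32⁴/(8·21·3.1))^(1/3)
  = (434.874)^(1/3) = 7.5763 mm

7.58 mm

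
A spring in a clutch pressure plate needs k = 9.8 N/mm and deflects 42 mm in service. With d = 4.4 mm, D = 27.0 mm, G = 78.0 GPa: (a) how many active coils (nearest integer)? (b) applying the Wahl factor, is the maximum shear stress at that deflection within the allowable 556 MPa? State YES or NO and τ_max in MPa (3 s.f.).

(a) 19 coils; (b) YES, τ_max = 413 MPa

N_a = Gd⁴/(8D³k) = (78.0×10³)(4.4⁴)/(8·27.0³·9.8) = 18.95 → N_a = 19
Actual rate k = Gd⁴/(8D³·19) = 9.7717 N/mm
Working load F = kδ = 9.7717·42 = 410.41 N
C = 27.0/4.4 = 6.1364; K_W = (4C−1)/(4C−4)+0.615/C = 1.2462
τ_max = K_W·8FD/(πd³) = 1.2462·331.26 = 412.83 MPa
τ_max ≤ 556 MPa → acceptable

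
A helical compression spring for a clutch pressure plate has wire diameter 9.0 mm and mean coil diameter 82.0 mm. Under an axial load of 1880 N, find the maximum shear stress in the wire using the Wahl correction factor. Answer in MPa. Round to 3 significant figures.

Spring index C = D/d = 82.0/9.0 = 9.1111
K_W = (4C−1)/(4C−4) + 0.615/C = 35.444/32.444 + 0.0675 = 1.1600
τ₀ = 8FD/(πd³) = 8·1880·82.0/(π·9.0³) = 1.23328e+06/2290.2 = 538.5 MPa
τ_max = K·τ₀ = 1.1600 × 538.5 = 624.64 MPa

625 MPa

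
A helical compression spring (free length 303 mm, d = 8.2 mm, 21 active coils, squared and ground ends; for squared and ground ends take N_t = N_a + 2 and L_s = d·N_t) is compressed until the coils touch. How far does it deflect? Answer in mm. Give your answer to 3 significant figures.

N_t = 23; L_s = 8.2·23 = 188.6 mm
δ_solid = L₀ − L_s = 303 − 188.6 = 114.4 mm

114 mm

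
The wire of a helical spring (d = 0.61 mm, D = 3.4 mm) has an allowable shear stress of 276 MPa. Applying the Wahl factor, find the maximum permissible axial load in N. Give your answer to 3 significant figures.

5.68 N

C = D/d = 3.4/0.61 = 5.5738
K_W = (4C−1)/(4C−4) + 0.615/C = 21.295/18.295 + 0.1103 = 1.2743
τ_max = K·8FD/(πd³) → F_max = τ_allow·πd³/(8DK)
F_max = 276·π·0.61³/(8·3.4·1.2743) = 196.81/34.661 = 5.6781 N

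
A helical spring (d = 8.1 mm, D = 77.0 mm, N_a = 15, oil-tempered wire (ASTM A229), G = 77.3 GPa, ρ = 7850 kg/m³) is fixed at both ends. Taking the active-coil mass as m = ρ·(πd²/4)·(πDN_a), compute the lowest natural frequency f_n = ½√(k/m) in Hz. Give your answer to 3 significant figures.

k = Gd⁴/(8D³N_a) = (77.3×10³)(8.1⁴)/(8·77.0³·15) = 6.0739 N/mm = 6073.9 N/m
Wire length L = πDN_a = π·77.0·15 = 3628.5 mm
m = ρ·(πd²/4)·L = 7850 × 51.53×10⁻⁶ m² × 3.6285 m = 1.4678 kg
f_n = ½√(k/m) = 0.5·√(6073.9/1.4678) = 0.5·√(4138.1) = 32.164 Hz

32.2 Hz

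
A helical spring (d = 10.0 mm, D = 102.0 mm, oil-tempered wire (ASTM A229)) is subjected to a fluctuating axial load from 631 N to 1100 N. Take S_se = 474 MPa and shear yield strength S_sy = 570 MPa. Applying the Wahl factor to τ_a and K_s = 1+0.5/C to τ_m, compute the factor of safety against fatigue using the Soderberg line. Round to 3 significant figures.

C = D/d = 102.0/10.0 = 10.2000; K_W = (4C−1)/(4C−4)+0.615/C = 1.1418; K_s = 1+0.5/C = 1.0490
F_a = (F_max−F_min)/2 = 234.5 N; F_m = (F_max+F_min)/2 = 865.5 N
τ_a = K_W·8F_aD/(πd³) = 1.1418 × 60.909 = 69.547 MPa
τ_m = K_s·8F_mD/(πd³) = 1.0490 × 224.81 = 235.83 MPa
Soderberg: 1/n_f = τ_a/S_se + τ_m/S_sy = 69.547/474 + 235.83/570 = 0.14672 + 0.41373 = 0.56045
n_f = 1/0.56045 = 1.784

1.78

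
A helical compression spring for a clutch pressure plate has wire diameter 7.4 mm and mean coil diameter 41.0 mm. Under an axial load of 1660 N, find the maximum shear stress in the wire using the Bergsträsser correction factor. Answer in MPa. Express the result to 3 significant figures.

Spring index C = D/d = 41.0/7.4 = 5.5405
K_B = (4C+2)/(4C−3) = 24.162/19.162 = 1.2609
τ₀ = 8FD/(πd³) = 8·1660·41.0/(π·7.4³) = 544480/1273 = 427.7 MPa
τ_max = K·τ₀ = 1.2609 × 427.7 = 539.3 MPa

539 MPa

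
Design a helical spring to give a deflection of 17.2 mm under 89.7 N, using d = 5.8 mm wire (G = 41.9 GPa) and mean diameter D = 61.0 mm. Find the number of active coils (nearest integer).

Required rate k = F/δ = 89.7/17.2 = 5.2151 N/mm
N_a = Gd⁴/(8D³k) = (41.9×10³ × 5.8⁴)/(8 × 61.0³ × 5.2151)
    = 4.74161e+07 / 9.46986e+06 = 5.007 → 5 coils

5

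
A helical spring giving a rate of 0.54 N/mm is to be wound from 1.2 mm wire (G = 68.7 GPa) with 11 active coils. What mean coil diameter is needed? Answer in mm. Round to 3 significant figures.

14.4 mm

D = (Gd⁴/(8N_a·k))^(1/3) = (68.7×10³·1.2⁴/(8·11·0.54))^(1/3)
  = (2997.82)^(1/3) = 14.4190 mm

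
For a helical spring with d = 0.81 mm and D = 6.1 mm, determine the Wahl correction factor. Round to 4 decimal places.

1.1965

C = D/d = 6.1/0.81 = 7.5309
K_W = (4C−1)/(4C−4) + 0.615/C = 29.123/26.123 + 0.0817 = 1.1965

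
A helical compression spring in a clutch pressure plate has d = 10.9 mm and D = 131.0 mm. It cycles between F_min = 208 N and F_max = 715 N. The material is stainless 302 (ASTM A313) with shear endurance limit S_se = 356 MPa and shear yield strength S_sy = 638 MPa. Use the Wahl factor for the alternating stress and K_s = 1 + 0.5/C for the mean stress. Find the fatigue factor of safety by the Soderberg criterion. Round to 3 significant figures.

C = D/d = 131.0/10.9 = 12.0183; K_W = (4C−1)/(4C−4)+0.615/C = 1.1192; K_s = 1+0.5/C = 1.0416
F_a = (F_max−F_min)/2 = 253.5 N; F_m = (F_max+F_min)/2 = 461.5 N
τ_a = K_W·8F_aD/(πd³) = 1.1192 × 65.3 = 73.086 MPa
τ_m = K_s·8F_mD/(πd³) = 1.0416 × 118.88 = 123.82 MPa
Soderberg: 1/n_f = τ_a/S_se + τ_m/S_sy = 73.086/356 + 123.82/638 = 0.20530 + 0.19408 = 0.39938
n_f = 1/0.39938 = 2.504

2.50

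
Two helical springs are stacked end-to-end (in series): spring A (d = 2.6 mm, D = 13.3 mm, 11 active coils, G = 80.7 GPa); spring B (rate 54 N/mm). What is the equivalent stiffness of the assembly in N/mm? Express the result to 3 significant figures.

k_A = Gd⁴/(8D³N_a) = (80.7×10³)(2.6⁴)/(8·13.3³·11) = 17.813 N/mm
Series: 1/k_eq = 1/17.813 + 1/54 = 0.074658; k_eq = 13.394 N/mm

13.4 N/mm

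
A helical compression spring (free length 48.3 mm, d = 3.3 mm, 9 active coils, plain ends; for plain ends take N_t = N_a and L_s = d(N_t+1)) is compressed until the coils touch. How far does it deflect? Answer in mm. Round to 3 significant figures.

15.3 mm

N_t = 9; L_s = 3.3·10 = 33 mm
δ_solid = L₀ − L_s = 48.3 − 33 = 15.3 mm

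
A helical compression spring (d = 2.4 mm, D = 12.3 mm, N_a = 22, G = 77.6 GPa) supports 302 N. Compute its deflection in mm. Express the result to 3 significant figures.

k = Gd⁴/(8D³N_a) = (77.6×10³)(2.4⁴)/(8·12.3³·22) = 7.861 N/mm
δ = F/k = 302 / 7.861 = 38.417 mm

38.4 mm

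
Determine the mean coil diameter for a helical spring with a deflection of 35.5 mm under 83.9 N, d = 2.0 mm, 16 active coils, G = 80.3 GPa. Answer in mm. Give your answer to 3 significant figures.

16.2 mm

Required rate k = F/δ = 83.9/35.5 = 2.3634 N/mm
D = (Gd⁴/(8N_a·k))^(1/3) = (80.3×10³·2.0⁴/(8·16·2.3634))^(1/3)
  = (4247.09)^(1/3) = 16.1944 mm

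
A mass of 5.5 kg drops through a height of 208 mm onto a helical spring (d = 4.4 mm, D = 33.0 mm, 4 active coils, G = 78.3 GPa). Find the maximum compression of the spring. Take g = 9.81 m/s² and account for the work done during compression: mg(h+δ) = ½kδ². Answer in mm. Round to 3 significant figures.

k = Gd⁴/(8D³N_a) = (78.3×10³)(4.4⁴)/(8·33.0³·4) = 25.52 N/mm
W = mg = 5.5 × 9.81 = 53.955 N
½kδ² − Wδ − Wh = 0 → δ = (W + √(W² + 2kWh))/k
δ = (53.955 + √(2911.1 + 572804))/25.52 = (53.955 + 758.76)/25.52 = 31.846 mm

31.8 mm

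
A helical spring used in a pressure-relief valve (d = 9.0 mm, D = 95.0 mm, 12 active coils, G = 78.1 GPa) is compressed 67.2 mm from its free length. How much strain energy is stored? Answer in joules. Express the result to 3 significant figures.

14.1 J

k = Gd⁴/(8D³N_a) = (78.1×10³)(9.0⁴)/(8·95.0³·12) = 6.2256 N/mm
U = ½kδ² = 0.5 × 6.2256 × 67.2² = 14057 N·mm = 14.057 J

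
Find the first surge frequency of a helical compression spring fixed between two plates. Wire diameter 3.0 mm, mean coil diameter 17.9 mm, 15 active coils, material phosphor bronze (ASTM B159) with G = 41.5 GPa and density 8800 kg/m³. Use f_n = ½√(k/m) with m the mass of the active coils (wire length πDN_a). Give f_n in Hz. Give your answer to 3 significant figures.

k = Gd⁴/(8D³N_a) = (41.5×10³)(3.0⁴)/(8·17.9³·15) = 4.8842 N/mm = 4884.2 N/m
Wire length L = πDN_a = π·17.9·15 = 843.52 mm
m = ρ·(πd²/4)·L = 8800 × 7.0686×10⁻⁶ m² × 0.84352 m = 0.05247 kg
f_n = ½√(k/m) = 0.5·√(4884.2/0.05247) = 0.5·√(93086) = 152.55 Hz

153 Hz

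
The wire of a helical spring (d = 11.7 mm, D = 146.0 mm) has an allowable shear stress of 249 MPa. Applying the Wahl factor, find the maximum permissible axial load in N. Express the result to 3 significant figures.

C = D/d = 146.0/11.7 = 12.4786
K_W = (4C−1)/(4C−4) + 0.615/C = 48.915/45.915 + 0.0493 = 1.1146
τ_max = K·8FD/(πd³) → F_max = τ_allow·πd³/(8DK)
F_max = 249·π·11.7³/(8·146.0·1.1146) = 1.2529e+06/1301.9 = 962.36 N

962 N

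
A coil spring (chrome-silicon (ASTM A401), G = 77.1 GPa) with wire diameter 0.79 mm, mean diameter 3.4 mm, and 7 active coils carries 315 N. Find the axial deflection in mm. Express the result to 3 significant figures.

23.1 mm

k = Gd⁴/(8D³N_a) = (77.1×10³)(0.79⁴)/(8·3.4³·7) = 13.644 N/mm
δ = F/k = 315 / 13.644 = 23.087 mm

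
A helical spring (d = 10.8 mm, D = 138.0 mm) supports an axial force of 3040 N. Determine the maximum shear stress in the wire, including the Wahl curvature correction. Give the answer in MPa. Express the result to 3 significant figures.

Spring index C = D/d = 138.0/10.8 = 12.7778
K_W = (4C−1)/(4C−4) + 0.615/C = 50.111/47.111 + 0.0481 = 1.1118
τ₀ = 8FD/(πd³) = 8·3040·138.0/(π·10.8³) = 3.35616e+06/3957.5 = 848.05 MPa
τ_max = K·τ₀ = 1.1118 × 848.05 = 942.87 MPa

943 MPa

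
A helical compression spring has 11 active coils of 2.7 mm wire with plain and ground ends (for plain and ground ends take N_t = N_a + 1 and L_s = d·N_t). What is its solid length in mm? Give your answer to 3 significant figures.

plain and ground ends: N_t = N_a + 1 = 11 + 1 = 12
L_s = d·N_t = 2.7 × 12 = 32.4 mm

32.4 mm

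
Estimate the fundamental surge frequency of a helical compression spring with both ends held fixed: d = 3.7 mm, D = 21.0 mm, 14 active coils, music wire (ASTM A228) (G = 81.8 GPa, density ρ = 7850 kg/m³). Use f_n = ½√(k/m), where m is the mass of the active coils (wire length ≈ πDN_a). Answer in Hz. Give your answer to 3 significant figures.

k = Gd⁴/(8D³N_a) = (81.8×10³)(3.7⁴)/(8·21.0³·14) = 14.78 N/mm = 14780 N/m
Wire length L = πDN_a = π·21.0·14 = 923.63 mm
m = ρ·(πd²/4)·L = 7850 × 10.752×10⁻⁶ m² × 0.92363 m = 0.077958 kg
f_n = ½√(k/m) = 0.5·√(14780/0.077958) = 0.5·√(1.8959e+05) = 217.71 Hz

218 Hz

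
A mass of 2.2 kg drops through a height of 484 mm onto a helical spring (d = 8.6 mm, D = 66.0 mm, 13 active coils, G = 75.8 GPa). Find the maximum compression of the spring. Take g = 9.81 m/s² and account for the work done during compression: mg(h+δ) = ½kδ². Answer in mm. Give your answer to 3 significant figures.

40.4 mm

k = Gd⁴/(8D³N_a) = (75.8×10³)(8.6⁴)/(8·66.0³·13) = 13.867 N/mm
W = mg = 2.2 × 9.81 = 21.582 N
½kδ² − Wδ − Wh = 0 → δ = (W + √(W² + 2kWh))/k
δ = (21.582 + √(465.78 + 289711))/13.867 = (21.582 + 538.68)/13.867 = 40.401 mm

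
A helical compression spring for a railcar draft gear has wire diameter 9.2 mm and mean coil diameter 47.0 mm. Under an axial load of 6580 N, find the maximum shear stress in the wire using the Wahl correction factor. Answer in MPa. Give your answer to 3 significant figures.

1320 MPa

Spring index C = D/d = 47.0/9.2 = 5.1087
K_W = (4C−1)/(4C−4) + 0.615/C = 19.435/16.435 + 0.1204 = 1.3029
τ₀ = 8FD/(πd³) = 8·6580·47.0/(π·9.2³) = 2.47408e+06/2446.3 = 1011.3 MPa
τ_max = K·τ₀ = 1.3029 × 1011.3 = 1317.7 MPa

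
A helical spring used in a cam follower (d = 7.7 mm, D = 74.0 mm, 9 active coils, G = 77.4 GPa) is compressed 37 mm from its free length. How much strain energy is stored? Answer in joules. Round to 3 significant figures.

k = Gd⁴/(8D³N_a) = (77.4×10³)(7.7⁴)/(8·74.0³·9) = 9.3256 N/mm
U = ½kδ² = 0.5 × 9.3256 × 37² = 6383.4 N·mm = 6.3834 J

6.38 J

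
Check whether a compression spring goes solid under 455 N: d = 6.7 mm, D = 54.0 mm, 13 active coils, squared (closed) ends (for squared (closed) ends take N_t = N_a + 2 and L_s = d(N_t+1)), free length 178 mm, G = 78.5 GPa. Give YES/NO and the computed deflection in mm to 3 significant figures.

NO, δ = 47.1 mm

k = Gd⁴/(8D³N_a) = (78.5×10³)(6.7⁴)/(8·54.0³·13) = 9.6595 N/mm
N_t = 15; L_s = 6.7·16 = 107.2 mm; δ_solid = L₀ − L_s = 178 − 107.2 = 70.8 mm
δ = F/k = 455/9.6595 = 47.104 mm
δ < δ_solid → spring does not go solid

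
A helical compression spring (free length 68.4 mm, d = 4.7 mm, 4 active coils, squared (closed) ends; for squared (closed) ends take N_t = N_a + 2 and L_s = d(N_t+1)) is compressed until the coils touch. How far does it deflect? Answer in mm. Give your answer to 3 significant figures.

35.5 mm

N_t = 6; L_s = 4.7·7 = 32.9 mm
δ_solid = L₀ − L_s = 68.4 − 32.9 = 35.5 mm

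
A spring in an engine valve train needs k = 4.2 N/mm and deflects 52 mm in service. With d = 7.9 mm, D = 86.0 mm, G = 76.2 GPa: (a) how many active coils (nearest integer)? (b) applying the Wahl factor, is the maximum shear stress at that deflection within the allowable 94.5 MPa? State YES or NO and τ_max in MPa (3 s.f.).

(a) 14 coils; (b) NO, τ_max = 109 MPa

N_a = Gd⁴/(8D³k) = (76.2×10³)(7.9⁴)/(8·86.0³·4.2) = 13.89 → N_a = 14
Actual rate k = Gd⁴/(8D³·14) = 4.1663 N/mm
Working load F = kδ = 4.1663·52 = 216.65 N
C = 86.0/7.9 = 10.8861; K_W = (4C−1)/(4C−4)+0.615/C = 1.1324
τ_max = K_W·8FD/(πd³) = 1.1324·96.23 = 108.97 MPa
τ_max > 94.5 MPa → exceeds allowable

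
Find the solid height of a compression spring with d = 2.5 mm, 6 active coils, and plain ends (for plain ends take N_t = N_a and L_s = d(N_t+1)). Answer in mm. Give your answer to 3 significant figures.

plain ends: N_t = N_a = 6
L_s = d·(N_t+1) = 2.5 × 7 = 17.5 mm

17.5 mm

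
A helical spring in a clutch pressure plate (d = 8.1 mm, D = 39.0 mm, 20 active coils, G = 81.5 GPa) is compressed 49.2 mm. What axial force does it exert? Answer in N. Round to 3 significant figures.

1820 N

k = Gd⁴/(8D³N_a) = (81.5×10³)(8.1⁴)/(8·39.0³·20) = 36.964 N/mm
F = k·δ = 36.964 × 49.2 = 1818.6 N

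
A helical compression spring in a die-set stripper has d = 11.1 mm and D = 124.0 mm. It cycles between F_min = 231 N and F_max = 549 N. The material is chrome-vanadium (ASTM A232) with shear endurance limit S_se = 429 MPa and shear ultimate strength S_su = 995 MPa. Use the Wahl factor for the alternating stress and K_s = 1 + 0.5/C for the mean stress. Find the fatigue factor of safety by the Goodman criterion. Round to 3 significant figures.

C = D/d = 124.0/11.1 = 11.1712; K_W = (4C−1)/(4C−4)+0.615/C = 1.1288; K_s = 1+0.5/C = 1.0448
F_a = (F_max−F_min)/2 = 159 N; F_m = (F_max+F_min)/2 = 390 N
τ_a = K_W·8F_aD/(πd³) = 1.1288 × 36.71 = 41.438 MPa
τ_m = K_s·8F_mD/(πd³) = 1.0448 × 90.045 = 94.075 MPa
Goodman: 1/n_f = τ_a/S_se + τ_m/S_su = 41.438/429 + 94.075/995 = 0.09659 + 0.09455 = 0.19114
n_f = 1/0.19114 = 5.232

5.23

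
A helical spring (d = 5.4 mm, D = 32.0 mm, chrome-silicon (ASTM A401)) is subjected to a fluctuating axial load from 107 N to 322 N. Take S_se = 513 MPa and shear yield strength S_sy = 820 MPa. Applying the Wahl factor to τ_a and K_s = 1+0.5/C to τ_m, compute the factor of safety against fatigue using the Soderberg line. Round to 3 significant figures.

3.53

C = D/d = 32.0/5.4 = 5.9259; K_W = (4C−1)/(4C−4)+0.615/C = 1.2560; K_s = 1+0.5/C = 1.0844
F_a = (F_max−F_min)/2 = 107.5 N; F_m = (F_max+F_min)/2 = 214.5 N
τ_a = K_W·8F_aD/(πd³) = 1.2560 × 55.631 = 69.875 MPa
τ_m = K_s·8F_mD/(πd³) = 1.0844 × 111 = 120.37 MPa
Soderberg: 1/n_f = τ_a/S_se + τ_m/S_sy = 69.875/513 + 120.37/820 = 0.13621 + 0.14679 = 0.283
n_f = 1/0.283 = 3.534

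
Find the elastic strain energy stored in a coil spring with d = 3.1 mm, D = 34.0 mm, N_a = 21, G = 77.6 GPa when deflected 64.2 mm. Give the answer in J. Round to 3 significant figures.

2.24 J

k = Gd⁴/(8D³N_a) = (77.6×10³)(3.1⁴)/(8·34.0³·21) = 1.0853 N/mm
U = ½kδ² = 0.5 × 1.0853 × 64.2² = 2236.7 N·mm = 2.2367 J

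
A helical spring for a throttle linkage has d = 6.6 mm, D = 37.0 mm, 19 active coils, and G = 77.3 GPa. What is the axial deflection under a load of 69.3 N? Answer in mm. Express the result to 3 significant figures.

k = Gd⁴/(8D³N_a) = (77.3×10³)(6.6⁴)/(8·37.0³·19) = 19.051 N/mm
δ = F/k = 69.3 / 19.051 = 3.6377 mm

3.64 mm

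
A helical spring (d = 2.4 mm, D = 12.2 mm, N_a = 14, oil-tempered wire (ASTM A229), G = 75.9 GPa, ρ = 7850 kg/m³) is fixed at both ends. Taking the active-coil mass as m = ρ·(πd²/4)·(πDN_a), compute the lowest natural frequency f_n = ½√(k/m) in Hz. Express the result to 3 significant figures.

k = Gd⁴/(8D³N_a) = (75.9×10³)(2.4⁴)/(8·12.2³·14) = 12.382 N/mm = 12382 N/m
Wire length L = πDN_a = π·12.2·14 = 536.58 mm
m = ρ·(πd²/4)·L = 7850 × 4.5239×10⁻⁶ m² × 0.53658 m = 0.019055 kg
f_n = ½√(k/m) = 0.5·√(12382/0.019055) = 0.5·√(6.4978e+05) = 403.05 Hz

403 Hz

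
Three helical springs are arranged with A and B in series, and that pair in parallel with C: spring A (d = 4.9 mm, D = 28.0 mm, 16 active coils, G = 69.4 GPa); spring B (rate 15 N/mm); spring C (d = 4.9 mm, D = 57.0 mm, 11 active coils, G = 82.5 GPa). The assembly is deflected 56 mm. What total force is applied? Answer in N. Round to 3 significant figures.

572 N

k_A = Gd⁴/(8D³N_a) = (69.4×10³)(4.9⁴)/(8·28.0³·16) = 14.238 N/mm
k_C = Gd⁴/(8D³N_a) = (82.5×10³)(4.9⁴)/(8·57.0³·11) = 2.9183 N/mm
Springs A,B series: k_AB = 1/(1/14.238+1/15) = 7.3046 N/mm; parallel with C: k_eq = 7.3046+2.9183 = 10.223 N/mm
F = k_eq·δ = 10.223·56 = 572.48 N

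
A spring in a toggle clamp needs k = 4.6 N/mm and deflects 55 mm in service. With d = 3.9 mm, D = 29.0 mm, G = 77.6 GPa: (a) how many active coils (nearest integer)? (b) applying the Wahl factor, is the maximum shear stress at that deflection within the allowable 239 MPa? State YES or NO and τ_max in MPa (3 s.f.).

N_a = Gd⁴/(8D³k) = (77.6×10³)(3.9⁴)/(8·29.0³·4.6) = 20 → N_a = 20
Actual rate k = Gd⁴/(8D³·20) = 4.6005 N/mm
Working load F = kδ = 4.6005·55 = 253.03 N
C = 29.0/3.9 = 7.4359; K_W = (4C−1)/(4C−4)+0.615/C = 1.1992
τ_max = K_W·8FD/(πd³) = 1.1992·315 = 377.76 MPa
τ_max > 239 MPa → exceeds allowable

(a) 20 coils; (b) NO, τ_max = 378 MPa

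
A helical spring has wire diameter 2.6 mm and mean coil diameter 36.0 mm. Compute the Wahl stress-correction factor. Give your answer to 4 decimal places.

1.1028

C = D/d = 36.0/2.6 = 13.8462
K_W = (4C−1)/(4C−4) + 0.615/C = 54.385/51.385 + 0.0444 = 1.1028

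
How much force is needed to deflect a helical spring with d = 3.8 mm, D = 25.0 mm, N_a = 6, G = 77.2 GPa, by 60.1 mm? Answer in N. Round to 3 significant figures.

k = Gd⁴/(8D³N_a) = (77.2×10³)(3.8⁴)/(8·25.0³·6) = 21.463 N/mm
F = k·δ = 21.463 × 60.1 = 1289.9 N

1290 N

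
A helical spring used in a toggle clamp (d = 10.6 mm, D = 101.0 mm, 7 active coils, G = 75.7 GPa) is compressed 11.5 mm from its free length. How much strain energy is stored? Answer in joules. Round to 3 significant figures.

1.10 J

k = Gd⁴/(8D³N_a) = (75.7×10³)(10.6⁴)/(8·101.0³·7) = 16.564 N/mm
U = ½kδ² = 0.5 × 16.564 × 11.5² = 1095.3 N·mm = 1.0953 J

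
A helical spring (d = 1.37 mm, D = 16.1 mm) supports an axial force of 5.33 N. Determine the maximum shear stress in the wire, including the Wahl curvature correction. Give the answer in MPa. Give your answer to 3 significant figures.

Spring index C = D/d = 16.1/1.37 = 11.7518
K_W = (4C−1)/(4C−4) + 0.615/C = 46.007/43.007 + 0.0523 = 1.1221
τ₀ = 8FD/(πd³) = 8·5.33·16.1/(π·1.37³) = 686.504/8.0781 = 84.983 MPa
τ_max = K·τ₀ = 1.1221 × 84.983 = 95.358 MPa

95.4 MPa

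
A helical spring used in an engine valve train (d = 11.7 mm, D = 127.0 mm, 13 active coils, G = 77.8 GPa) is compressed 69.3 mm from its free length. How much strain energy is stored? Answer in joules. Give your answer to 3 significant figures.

16.4 J

k = Gd⁴/(8D³N_a) = (77.8×10³)(11.7⁴)/(8·127.0³·13) = 6.8435 N/mm
U = ½kδ² = 0.5 × 6.8435 × 69.3² = 16433 N·mm = 16.433 J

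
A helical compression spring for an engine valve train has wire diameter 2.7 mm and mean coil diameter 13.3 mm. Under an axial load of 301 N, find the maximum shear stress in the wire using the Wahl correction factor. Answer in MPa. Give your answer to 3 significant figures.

Spring index C = D/d = 13.3/2.7 = 4.9259
K_W = (4C−1)/(4C−4) + 0.615/C = 18.704/15.704 + 0.1248 = 1.3159
τ₀ = 8FD/(πd³) = 8·301·13.3/(π·2.7³) = 32026.4/61.836 = 517.93 MPa
τ_max = K·τ₀ = 1.3159 × 517.93 = 681.53 MPa

682 MPa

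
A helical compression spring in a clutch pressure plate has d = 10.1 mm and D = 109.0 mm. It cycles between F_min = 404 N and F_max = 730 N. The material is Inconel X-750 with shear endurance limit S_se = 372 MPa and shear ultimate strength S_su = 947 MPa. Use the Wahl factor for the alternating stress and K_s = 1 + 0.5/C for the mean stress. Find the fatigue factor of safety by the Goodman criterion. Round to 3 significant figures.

3.30

C = D/d = 109.0/10.1 = 10.7921; K_W = (4C−1)/(4C−4)+0.615/C = 1.1336; K_s = 1+0.5/C = 1.0463
F_a = (F_max−F_min)/2 = 163 N; F_m = (F_max+F_min)/2 = 567 N
τ_a = K_W·8F_aD/(πd³) = 1.1336 × 43.913 = 49.778 MPa
τ_m = K_s·8F_mD/(πd³) = 1.0463 × 152.75 = 159.83 MPa
Goodman: 1/n_f = τ_a/S_se + τ_m/S_su = 49.778/372 + 159.83/947 = 0.13381 + 0.16877 = 0.30259
n_f = 1/0.30259 = 3.305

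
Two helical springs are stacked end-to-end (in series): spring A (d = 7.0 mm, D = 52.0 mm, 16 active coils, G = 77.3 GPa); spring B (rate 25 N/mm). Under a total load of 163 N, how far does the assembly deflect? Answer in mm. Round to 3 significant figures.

k_A = Gd⁴/(8D³N_a) = (77.3×10³)(7.0⁴)/(8·52.0³·16) = 10.312 N/mm
Series: 1/k_eq = 1/10.312 + 1/25 = 0.13697; k_eq = 7.3007 N/mm
δ = F/k_eq = 163/7.3007 = 22.327 mm

22.3 mm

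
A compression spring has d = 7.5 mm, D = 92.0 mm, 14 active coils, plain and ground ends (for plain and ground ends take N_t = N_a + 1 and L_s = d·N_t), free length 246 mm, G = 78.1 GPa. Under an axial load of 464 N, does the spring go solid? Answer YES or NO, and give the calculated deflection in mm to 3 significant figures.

k = Gd⁴/(8D³N_a) = (78.1×10³)(7.5⁴)/(8·92.0³·14) = 2.8334 N/mm
N_t = 15; L_s = 7.5·15 = 112.5 mm; δ_solid = L₀ − L_s = 246 − 112.5 = 133.5 mm
δ = F/k = 464/2.8334 = 163.76 mm
δ ≥ δ_solid → spring goes solid

YES, δ = 164 mm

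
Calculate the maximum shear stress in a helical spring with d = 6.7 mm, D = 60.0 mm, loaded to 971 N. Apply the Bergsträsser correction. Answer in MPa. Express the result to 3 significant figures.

568 MPa

Spring index C = D/d = 60.0/6.7 = 8.9552
K_B = (4C+2)/(4C−3) = 37.821/32.821 = 1.1523
τ₀ = 8FD/(πd³) = 8·971·60.0/(π·6.7³) = 466080/944.87 = 493.27 MPa
τ_max = K·τ₀ = 1.1523 × 493.27 = 568.42 MPa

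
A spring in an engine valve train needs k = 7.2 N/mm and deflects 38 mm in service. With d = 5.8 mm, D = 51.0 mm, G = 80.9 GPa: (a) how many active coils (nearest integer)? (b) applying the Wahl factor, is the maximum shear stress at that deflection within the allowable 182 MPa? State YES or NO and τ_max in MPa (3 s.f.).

N_a = Gd⁴/(8D³k) = (80.9×10³)(5.8⁴)/(8·51.0³·7.2) = 11.98 → N_a = 12
Actual rate k = Gd⁴/(8D³·12) = 7.1892 N/mm
Working load F = kδ = 7.1892·38 = 273.19 N
C = 51.0/5.8 = 8.7931; K_W = (4C−1)/(4C−4)+0.615/C = 1.1662
τ_max = K_W·8FD/(πd³) = 1.1662·181.84 = 212.06 MPa
τ_max > 182 MPa → exceeds allowable

(a) 12 coils; (b) NO, τ_max = 212 MPa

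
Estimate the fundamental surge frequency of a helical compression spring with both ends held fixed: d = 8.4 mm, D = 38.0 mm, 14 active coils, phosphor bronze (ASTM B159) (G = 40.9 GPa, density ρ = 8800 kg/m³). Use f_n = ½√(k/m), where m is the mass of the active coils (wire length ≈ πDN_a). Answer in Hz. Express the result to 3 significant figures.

101 Hz

k = Gd⁴/(8D³N_a) = (40.9×10³)(8.4⁴)/(8·38.0³·14) = 33.134 N/mm = 33134 N/m
Wire length L = πDN_a = π·38.0·14 = 1671.3 mm
m = ρ·(πd²/4)·L = 8800 × 55.418×10⁻⁶ m² × 1.6713 m = 0.81507 kg
f_n = ½√(k/m) = 0.5·√(33134/0.81507) = 0.5·√(40652) = 100.81 Hz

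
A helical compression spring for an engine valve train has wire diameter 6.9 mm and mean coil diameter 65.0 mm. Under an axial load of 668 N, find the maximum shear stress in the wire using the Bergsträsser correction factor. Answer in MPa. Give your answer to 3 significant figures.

Spring index C = D/d = 65.0/6.9 = 9.4203
K_B = (4C+2)/(4C−3) = 39.681/34.681 = 1.1442
τ₀ = 8FD/(πd³) = 8·668·65.0/(π·6.9³) = 347360/1032 = 336.58 MPa
τ_max = K·τ₀ = 1.1442 × 336.58 = 385.1 MPa

385 MPa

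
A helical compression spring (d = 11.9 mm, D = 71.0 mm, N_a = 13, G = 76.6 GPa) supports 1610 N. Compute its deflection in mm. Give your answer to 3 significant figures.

39.0 mm

k = Gd⁴/(8D³N_a) = (76.6×10³)(11.9⁴)/(8·71.0³·13) = 41.268 N/mm
δ = F/k = 1610 / 41.268 = 39.014 mm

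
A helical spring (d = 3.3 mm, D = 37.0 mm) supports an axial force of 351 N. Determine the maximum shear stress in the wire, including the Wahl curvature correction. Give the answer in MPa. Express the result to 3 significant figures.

Spring index C = D/d = 37.0/3.3 = 11.2121
K_W = (4C−1)/(4C−4) + 0.615/C = 43.848/40.848 + 0.0549 = 1.1283
τ₀ = 8FD/(πd³) = 8·351·37.0/(π·3.3³) = 103896/112.9 = 920.25 MPa
τ_max = K·τ₀ = 1.1283 × 920.25 = 1038.3 MPa

1040 MPa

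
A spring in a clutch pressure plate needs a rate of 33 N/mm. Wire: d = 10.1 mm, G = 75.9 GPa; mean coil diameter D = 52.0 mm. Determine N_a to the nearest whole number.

N_a = Gd⁴/(8D³k) = (75.9×10³ × 10.1⁴)/(8 × 52.0³ × 33)
    = 7.89818e+08 / 3.71205e+07 = 21.28 → 21 coils

21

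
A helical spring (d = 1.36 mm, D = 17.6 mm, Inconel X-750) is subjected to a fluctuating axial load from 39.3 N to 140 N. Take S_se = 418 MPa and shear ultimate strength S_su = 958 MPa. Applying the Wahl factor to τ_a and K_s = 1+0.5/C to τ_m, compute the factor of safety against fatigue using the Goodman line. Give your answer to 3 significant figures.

C = D/d = 17.6/1.36 = 12.9412; K_W = (4C−1)/(4C−4)+0.615/C = 1.1103; K_s = 1+0.5/C = 1.0386
F_a = (F_max−F_min)/2 = 50.35 N; F_m = (F_max+F_min)/2 = 89.65 N
τ_a = K_W·8F_aD/(πd³) = 1.1103 × 897.09 = 996.07 MPa
τ_m = K_s·8F_mD/(πd³) = 1.0386 × 1597.3 = 1659 MPa
Goodman: 1/n_f = τ_a/S_se + τ_m/S_su = 996.07/418 + 1659/958 = 2.38293 + 1.73175 = 4.1147
n_f = 1/4.1147 = 0.243

0.243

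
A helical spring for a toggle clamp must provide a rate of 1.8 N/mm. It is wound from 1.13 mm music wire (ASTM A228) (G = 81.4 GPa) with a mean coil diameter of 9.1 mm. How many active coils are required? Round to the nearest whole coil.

12

N_a = Gd⁴/(8D³k) = (81.4×10³ × 1.13⁴)/(8 × 9.1³ × 1.8)
    = 132721 / 10851.4 = 12.23 → 12 coils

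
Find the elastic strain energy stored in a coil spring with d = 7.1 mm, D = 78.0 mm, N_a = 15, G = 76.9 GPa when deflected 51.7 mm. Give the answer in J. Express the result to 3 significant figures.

4.59 J

k = Gd⁴/(8D³N_a) = (76.9×10³)(7.1⁴)/(8·78.0³·15) = 3.4316 N/mm
U = ½kδ² = 0.5 × 3.4316 × 51.7² = 4586.1 N·mm = 4.5861 J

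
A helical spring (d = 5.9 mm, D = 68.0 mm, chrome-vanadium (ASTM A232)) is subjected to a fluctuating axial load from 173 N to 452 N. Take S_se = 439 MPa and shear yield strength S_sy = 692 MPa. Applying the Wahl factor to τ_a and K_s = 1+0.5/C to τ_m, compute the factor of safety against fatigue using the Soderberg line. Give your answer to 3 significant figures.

1.43

C = D/d = 68.0/5.9 = 11.5254; K_W = (4C−1)/(4C−4)+0.615/C = 1.1246; K_s = 1+0.5/C = 1.0434
F_a = (F_max−F_min)/2 = 139.5 N; F_m = (F_max+F_min)/2 = 312.5 N
τ_a = K_W·8F_aD/(πd³) = 1.1246 × 117.62 = 132.27 MPa
τ_m = K_s·8F_mD/(πd³) = 1.0434 × 263.48 = 274.91 MPa
Soderberg: 1/n_f = τ_a/S_se + τ_m/S_sy = 132.27/439 + 274.91/692 = 0.30131 + 0.39727 = 0.69857
n_f = 1/0.69857 = 1.431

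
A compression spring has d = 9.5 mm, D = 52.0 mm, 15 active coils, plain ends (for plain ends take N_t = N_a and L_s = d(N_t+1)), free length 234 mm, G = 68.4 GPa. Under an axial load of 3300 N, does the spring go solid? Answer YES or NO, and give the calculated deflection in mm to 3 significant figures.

k = Gd⁴/(8D³N_a) = (68.4×10³)(9.5⁴)/(8·52.0³·15) = 33.019 N/mm
N_t = 15; L_s = 9.5·16 = 152 mm; δ_solid = L₀ − L_s = 234 − 152 = 82 mm
δ = F/k = 3300/33.019 = 99.944 mm
δ ≥ δ_solid → spring goes solid

YES, δ = 99.9 mm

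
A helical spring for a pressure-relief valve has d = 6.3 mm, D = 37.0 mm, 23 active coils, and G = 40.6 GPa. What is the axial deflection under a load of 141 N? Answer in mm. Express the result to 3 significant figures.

k = Gd⁴/(8D³N_a) = (40.6×10³)(6.3⁴)/(8·37.0³·23) = 6.8622 N/mm
δ = F/k = 141 / 6.8622 = 20.547 mm

20.5 mm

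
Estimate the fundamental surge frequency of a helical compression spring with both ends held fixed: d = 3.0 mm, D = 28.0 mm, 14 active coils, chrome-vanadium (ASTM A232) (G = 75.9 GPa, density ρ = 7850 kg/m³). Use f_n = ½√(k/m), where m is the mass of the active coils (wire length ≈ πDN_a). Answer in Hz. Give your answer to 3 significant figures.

95.6 Hz

k = Gd⁴/(8D³N_a) = (75.9×10³)(3.0⁴)/(8·28.0³·14) = 2.5005 N/mm = 2500.5 N/m
Wire length L = πDN_a = π·28.0·14 = 1231.5 mm
m = ρ·(πd²/4)·L = 7850 × 7.0686×10⁻⁶ m² × 1.2315 m = 0.068334 kg
f_n = ½√(k/m) = 0.5·√(2500.5/0.068334) = 0.5·√(36593) = 95.646 Hz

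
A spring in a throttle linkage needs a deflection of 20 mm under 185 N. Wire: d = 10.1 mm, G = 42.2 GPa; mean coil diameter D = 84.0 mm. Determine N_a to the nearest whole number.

10

Required rate k = F/δ = 185/20 = 9.25 N/mm
N_a = Gd⁴/(8D³k) = (42.2×10³ × 10.1⁴)/(8 × 84.0³ × 9.25)
    = 4.39135e+08 / 4.38601e+07 = 10.01 → 10 coils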